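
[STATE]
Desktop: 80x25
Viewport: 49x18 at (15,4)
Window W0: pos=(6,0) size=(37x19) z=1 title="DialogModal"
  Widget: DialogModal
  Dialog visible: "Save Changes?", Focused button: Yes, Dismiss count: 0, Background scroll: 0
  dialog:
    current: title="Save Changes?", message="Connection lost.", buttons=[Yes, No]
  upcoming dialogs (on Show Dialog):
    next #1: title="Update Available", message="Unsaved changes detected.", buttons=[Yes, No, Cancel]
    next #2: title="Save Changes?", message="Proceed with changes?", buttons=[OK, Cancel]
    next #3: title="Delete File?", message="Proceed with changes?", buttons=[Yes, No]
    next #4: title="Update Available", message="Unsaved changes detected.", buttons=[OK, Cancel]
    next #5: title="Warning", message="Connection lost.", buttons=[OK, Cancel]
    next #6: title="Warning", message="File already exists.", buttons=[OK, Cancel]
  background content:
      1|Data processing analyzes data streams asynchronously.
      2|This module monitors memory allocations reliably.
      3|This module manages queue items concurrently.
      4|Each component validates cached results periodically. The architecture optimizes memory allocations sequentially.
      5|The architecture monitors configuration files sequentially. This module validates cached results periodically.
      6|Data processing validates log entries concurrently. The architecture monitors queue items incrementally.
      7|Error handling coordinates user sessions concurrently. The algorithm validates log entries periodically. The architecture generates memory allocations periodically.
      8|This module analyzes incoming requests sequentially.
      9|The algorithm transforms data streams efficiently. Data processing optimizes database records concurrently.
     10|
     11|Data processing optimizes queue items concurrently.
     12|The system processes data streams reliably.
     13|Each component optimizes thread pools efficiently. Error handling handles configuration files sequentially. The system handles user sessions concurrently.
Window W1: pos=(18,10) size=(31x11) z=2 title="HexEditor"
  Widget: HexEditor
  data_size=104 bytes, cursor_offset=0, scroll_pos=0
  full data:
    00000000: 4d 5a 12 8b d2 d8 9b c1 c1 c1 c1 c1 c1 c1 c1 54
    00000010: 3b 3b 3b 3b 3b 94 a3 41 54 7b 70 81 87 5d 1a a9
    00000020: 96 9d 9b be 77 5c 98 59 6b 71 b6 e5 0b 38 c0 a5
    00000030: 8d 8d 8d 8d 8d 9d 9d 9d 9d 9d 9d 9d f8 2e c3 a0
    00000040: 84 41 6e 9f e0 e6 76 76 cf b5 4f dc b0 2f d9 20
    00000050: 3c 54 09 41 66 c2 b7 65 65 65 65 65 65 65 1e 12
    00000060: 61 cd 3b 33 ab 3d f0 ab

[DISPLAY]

ule monitors memory allocat┃                     
ule manages queue items con┃                     
ponent validates cached res┃                     
itecture monitors configura┃                     
──────────────────┐og entri┃                     
  Save Changes?   │user ses┃                     
 Co┏━━━━━━━━━━━━━━━━━━━━━━━━━━━━━┓               
   ┃ HexEditor                   ┃               
───┠─────────────────────────────┨               
ces┃00000000  4D 5a 12 8b d2 d8 9┃               
em ┃00000010  3b 3b 3b 3b 3b 94 a┃               
pon┃00000020  96 9d 9b be 77 5c 9┃               
   ┃00000030  8d 8d 8d 8d 8d 9d 9┃               
   ┃00000040  84 41 6e 9f e0 e6 7┃               
━━━┃00000050  3c 54 09 41 66 c2 b┃               
   ┃00000060  61 cd 3b 33 ab 3d f┃               
   ┗━━━━━━━━━━━━━━━━━━━━━━━━━━━━━┛               
                                                 


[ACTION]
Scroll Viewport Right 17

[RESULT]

ory allocat┃                                     
e items con┃                                     
 cached res┃                                     
s configura┃                                     
──┐og entri┃                                     
  │user ses┃                                     
━━━━━━━━━━━━━━━━━┓                               
                 ┃                               
─────────────────┨                               
 5a 12 8b d2 d8 9┃                               
 3b 3b 3b 3b 94 a┃                               
 9d 9b be 77 5c 9┃                               
 8d 8d 8d 8d 9d 9┃                               
 41 6e 9f e0 e6 7┃                               
 54 09 41 66 c2 b┃                               
 cd 3b 33 ab 3d f┃                               
━━━━━━━━━━━━━━━━━┛                               
                                                 


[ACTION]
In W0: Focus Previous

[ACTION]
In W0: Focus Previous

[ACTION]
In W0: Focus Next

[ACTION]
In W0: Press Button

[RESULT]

ory allocat┃                                     
e items con┃                                     
 cached res┃                                     
s configura┃                                     
s log entri┃                                     
es user ses┃                                     
━━━━━━━━━━━━━━━━━┓                               
                 ┃                               
─────────────────┨                               
 5a 12 8b d2 d8 9┃                               
 3b 3b 3b 3b 94 a┃                               
 9d 9b be 77 5c 9┃                               
 8d 8d 8d 8d 9d 9┃                               
 41 6e 9f e0 e6 7┃                               
 54 09 41 66 c2 b┃                               
 cd 3b 33 ab 3d f┃                               
━━━━━━━━━━━━━━━━━┛                               
                                                 


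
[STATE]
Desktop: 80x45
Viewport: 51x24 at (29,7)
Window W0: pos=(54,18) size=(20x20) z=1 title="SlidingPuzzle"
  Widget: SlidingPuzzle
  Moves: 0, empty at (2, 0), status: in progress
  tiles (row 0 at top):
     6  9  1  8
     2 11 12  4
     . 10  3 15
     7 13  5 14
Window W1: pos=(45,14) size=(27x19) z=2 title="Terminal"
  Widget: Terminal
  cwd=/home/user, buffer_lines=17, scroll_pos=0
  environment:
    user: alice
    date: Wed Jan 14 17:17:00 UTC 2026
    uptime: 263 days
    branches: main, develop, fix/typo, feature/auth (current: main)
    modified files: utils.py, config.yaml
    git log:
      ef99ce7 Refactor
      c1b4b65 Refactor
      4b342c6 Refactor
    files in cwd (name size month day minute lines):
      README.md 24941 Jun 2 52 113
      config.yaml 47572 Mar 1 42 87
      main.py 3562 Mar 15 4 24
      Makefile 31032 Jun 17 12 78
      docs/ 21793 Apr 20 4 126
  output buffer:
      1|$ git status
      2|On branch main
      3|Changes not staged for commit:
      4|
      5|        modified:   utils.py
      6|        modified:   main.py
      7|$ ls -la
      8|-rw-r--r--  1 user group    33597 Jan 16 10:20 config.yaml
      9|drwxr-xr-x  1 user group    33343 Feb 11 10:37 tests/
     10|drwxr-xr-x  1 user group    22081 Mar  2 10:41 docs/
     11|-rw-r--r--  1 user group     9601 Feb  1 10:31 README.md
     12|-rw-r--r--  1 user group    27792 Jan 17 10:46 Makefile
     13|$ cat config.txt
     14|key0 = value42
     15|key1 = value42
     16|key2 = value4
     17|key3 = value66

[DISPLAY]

                                                   
                                                   
                                                   
                                                   
                                                   
                                                   
                                                   
                ┏━━━━━━━━━━━━━━━━━━━━━━━━━┓        
                ┃ Terminal                ┃        
                ┠─────────────────────────┨        
                ┃$ git status             ┃        
                ┃On branch main           ┃━┓      
                ┃Changes not staged for co┃ ┃      
                ┃                         ┃─┨      
                ┃        modified:   utils┃─┃      
                ┃        modified:   main.┃ ┃      
                ┃$ ls -la                 ┃─┃      
                ┃-rw-r--r--  1 user group ┃ ┃      
                ┃drwxr-xr-x  1 user group ┃─┃      
                ┃drwxr-xr-x  1 user group ┃1┃      
                ┃-rw-r--r--  1 user group ┃─┃      
                ┃-rw-r--r--  1 user group ┃1┃      
                ┃$ cat config.txt         ┃─┃      
                ┃key0 = value42           ┃ ┃      


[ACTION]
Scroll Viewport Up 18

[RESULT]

                                                   
                                                   
                                                   
                                                   
                                                   
                                                   
                                                   
                                                   
                                                   
                                                   
                                                   
                                                   
                                                   
                                                   
                ┏━━━━━━━━━━━━━━━━━━━━━━━━━┓        
                ┃ Terminal                ┃        
                ┠─────────────────────────┨        
                ┃$ git status             ┃        
                ┃On branch main           ┃━┓      
                ┃Changes not staged for co┃ ┃      
                ┃                         ┃─┨      
                ┃        modified:   utils┃─┃      
                ┃        modified:   main.┃ ┃      
                ┃$ ls -la                 ┃─┃      


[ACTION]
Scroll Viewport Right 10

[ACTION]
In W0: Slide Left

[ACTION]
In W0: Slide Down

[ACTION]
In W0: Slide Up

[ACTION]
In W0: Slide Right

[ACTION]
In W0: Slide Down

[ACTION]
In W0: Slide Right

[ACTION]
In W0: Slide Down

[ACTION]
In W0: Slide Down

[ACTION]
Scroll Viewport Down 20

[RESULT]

                ┃                         ┃─┨      
                ┃        modified:   utils┃─┃      
                ┃        modified:   main.┃ ┃      
                ┃$ ls -la                 ┃─┃      
                ┃-rw-r--r--  1 user group ┃ ┃      
                ┃drwxr-xr-x  1 user group ┃─┃      
                ┃drwxr-xr-x  1 user group ┃1┃      
                ┃-rw-r--r--  1 user group ┃─┃      
                ┃-rw-r--r--  1 user group ┃1┃      
                ┃$ cat config.txt         ┃─┃      
                ┃key0 = value42           ┃ ┃      
                ┃key1 = value42           ┃ ┃      
                ┗━━━━━━━━━━━━━━━━━━━━━━━━━┛ ┃      
                         ┃                  ┃      
                         ┃                  ┃      
                         ┃                  ┃      
                         ┃                  ┃      
                         ┗━━━━━━━━━━━━━━━━━━┛      
                                                   
                                                   
                                                   
                                                   
                                                   
                                                   


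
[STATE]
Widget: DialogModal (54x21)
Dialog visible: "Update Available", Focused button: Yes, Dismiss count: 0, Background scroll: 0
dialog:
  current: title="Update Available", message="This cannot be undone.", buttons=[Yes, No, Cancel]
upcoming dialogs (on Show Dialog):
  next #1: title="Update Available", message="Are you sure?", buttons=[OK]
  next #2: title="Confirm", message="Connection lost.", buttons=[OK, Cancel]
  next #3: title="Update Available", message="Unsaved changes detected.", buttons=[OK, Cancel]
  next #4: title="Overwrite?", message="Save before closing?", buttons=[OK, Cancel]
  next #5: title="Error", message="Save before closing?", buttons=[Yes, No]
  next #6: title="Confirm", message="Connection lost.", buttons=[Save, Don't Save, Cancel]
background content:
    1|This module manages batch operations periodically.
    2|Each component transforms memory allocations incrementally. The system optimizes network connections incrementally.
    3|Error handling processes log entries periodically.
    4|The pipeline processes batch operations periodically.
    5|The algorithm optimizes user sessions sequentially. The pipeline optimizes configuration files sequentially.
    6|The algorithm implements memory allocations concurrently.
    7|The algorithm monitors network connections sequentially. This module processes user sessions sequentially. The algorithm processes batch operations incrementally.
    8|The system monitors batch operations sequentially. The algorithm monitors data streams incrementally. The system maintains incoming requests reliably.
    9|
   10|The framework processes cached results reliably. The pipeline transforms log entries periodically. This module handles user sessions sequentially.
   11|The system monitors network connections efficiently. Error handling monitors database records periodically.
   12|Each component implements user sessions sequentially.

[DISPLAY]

This module manages batch operations periodically.    
Each component transforms memory allocations increment
Error handling processes log entries periodically.    
The pipeline processes batch operations periodically. 
The algorithm optimizes user sessions sequentially. Th
The algorithm implements memory allocations concurrent
The algorithm monitors network connections sequentiall
The system monitors batch operations sequentially. The
              ┌────────────────────────┐              
The framework │    Update Available    │eliably. The p
The system mon│ This cannot be undone. │efficiently. E
Each component│  [Yes]  No   Cancel    │sequentially. 
              └────────────────────────┘              
                                                      
                                                      
                                                      
                                                      
                                                      
                                                      
                                                      
                                                      


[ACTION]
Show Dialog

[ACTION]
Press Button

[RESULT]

This module manages batch operations periodically.    
Each component transforms memory allocations increment
Error handling processes log entries periodically.    
The pipeline processes batch operations periodically. 
The algorithm optimizes user sessions sequentially. Th
The algorithm implements memory allocations concurrent
The algorithm monitors network connections sequentiall
The system monitors batch operations sequentially. The
                                                      
The framework processes cached results reliably. The p
The system monitors network connections efficiently. E
Each component implements user sessions sequentially. 
                                                      
                                                      
                                                      
                                                      
                                                      
                                                      
                                                      
                                                      
                                                      


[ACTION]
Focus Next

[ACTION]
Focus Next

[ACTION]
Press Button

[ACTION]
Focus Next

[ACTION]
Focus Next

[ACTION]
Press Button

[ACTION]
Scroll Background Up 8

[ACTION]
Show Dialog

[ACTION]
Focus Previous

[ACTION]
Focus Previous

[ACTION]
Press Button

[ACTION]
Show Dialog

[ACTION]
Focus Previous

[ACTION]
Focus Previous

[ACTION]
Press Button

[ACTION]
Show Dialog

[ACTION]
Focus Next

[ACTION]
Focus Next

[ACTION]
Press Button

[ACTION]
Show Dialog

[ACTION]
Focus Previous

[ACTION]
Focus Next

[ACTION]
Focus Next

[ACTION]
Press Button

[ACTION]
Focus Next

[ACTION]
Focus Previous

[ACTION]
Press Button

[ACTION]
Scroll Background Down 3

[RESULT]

The pipeline processes batch operations periodically. 
The algorithm optimizes user sessions sequentially. Th
The algorithm implements memory allocations concurrent
The algorithm monitors network connections sequentiall
The system monitors batch operations sequentially. The
                                                      
The framework processes cached results reliably. The p
The system monitors network connections efficiently. E
Each component implements user sessions sequentially. 
                                                      
                                                      
                                                      
                                                      
                                                      
                                                      
                                                      
                                                      
                                                      
                                                      
                                                      
                                                      


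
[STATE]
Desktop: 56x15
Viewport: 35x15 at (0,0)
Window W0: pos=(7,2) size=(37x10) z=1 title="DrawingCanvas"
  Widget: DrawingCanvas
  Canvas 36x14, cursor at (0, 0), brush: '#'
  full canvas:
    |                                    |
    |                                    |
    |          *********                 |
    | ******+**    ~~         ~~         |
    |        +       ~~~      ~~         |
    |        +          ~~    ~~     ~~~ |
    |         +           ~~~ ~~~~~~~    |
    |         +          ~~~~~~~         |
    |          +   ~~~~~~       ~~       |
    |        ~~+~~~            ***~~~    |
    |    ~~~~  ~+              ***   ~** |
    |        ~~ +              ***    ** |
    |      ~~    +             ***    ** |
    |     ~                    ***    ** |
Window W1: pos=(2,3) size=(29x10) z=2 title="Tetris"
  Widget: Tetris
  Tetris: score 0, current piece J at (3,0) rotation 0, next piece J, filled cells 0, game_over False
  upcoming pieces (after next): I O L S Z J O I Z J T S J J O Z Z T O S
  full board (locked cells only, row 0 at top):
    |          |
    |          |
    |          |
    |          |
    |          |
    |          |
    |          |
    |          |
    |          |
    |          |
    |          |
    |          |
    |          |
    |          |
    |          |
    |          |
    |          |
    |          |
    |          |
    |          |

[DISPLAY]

                                   
                                   
       ┏━━━━━━━━━━━━━━━━━━━━━━━━━━━
  ┏━━━━━━━━━━━━━━━━━━━━━━━━━━━┓    
  ┃ Tetris                    ┃────
  ┠───────────────────────────┨    
  ┃          │Next:           ┃    
  ┃          │█               ┃    
  ┃          │███             ┃  ~~
  ┃          │                ┃  ~~
  ┃          │                ┃  ~~
  ┃          │                ┃━━━━
  ┗━━━━━━━━━━━━━━━━━━━━━━━━━━━┛    
                                   
                                   


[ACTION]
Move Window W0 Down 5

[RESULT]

                                   
                                   
                                   
  ┏━━━━━━━━━━━━━━━━━━━━━━━━━━━┓    
  ┃ Tetris                    ┃    
  ┠───────────────────────────┨━━━━
  ┃          │Next:           ┃    
  ┃          │█               ┃────
  ┃          │███             ┃    
  ┃          │                ┃    
  ┃          │                ┃    
  ┃          │                ┃  ~~
  ┗━━━━━━━━━━━━━━━━━━━━━━━━━━━┛  ~~
       ┃        +          ~~    ~~
       ┗━━━━━━━━━━━━━━━━━━━━━━━━━━━


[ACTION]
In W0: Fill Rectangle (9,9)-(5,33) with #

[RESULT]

                                   
                                   
                                   
  ┏━━━━━━━━━━━━━━━━━━━━━━━━━━━┓    
  ┃ Tetris                    ┃    
  ┠───────────────────────────┨━━━━
  ┃          │Next:           ┃    
  ┃          │█               ┃────
  ┃          │███             ┃    
  ┃          │                ┃    
  ┃          │                ┃    
  ┃          │                ┃  ~~
  ┗━━━━━━━━━━━━━━━━━━━━━━━━━━━┛  ~~
       ┃        +##################
       ┗━━━━━━━━━━━━━━━━━━━━━━━━━━━


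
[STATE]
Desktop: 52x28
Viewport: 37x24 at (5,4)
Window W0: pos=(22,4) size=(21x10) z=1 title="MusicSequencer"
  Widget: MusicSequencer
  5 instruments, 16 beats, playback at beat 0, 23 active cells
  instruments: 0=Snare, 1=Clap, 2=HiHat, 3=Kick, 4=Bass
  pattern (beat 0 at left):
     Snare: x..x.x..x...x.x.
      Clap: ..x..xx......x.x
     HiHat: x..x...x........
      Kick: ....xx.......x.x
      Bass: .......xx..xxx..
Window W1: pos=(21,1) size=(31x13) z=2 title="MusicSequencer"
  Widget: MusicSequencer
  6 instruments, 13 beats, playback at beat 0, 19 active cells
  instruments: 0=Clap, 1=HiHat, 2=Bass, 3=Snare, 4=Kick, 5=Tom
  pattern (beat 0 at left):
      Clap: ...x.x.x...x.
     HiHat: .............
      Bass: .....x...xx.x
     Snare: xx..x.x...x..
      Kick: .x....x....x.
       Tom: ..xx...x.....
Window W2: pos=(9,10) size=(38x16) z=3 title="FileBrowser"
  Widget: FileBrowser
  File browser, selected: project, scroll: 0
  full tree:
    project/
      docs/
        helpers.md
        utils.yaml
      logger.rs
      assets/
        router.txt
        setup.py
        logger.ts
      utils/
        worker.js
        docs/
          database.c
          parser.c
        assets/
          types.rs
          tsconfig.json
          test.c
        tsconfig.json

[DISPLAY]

                ┃      ▼123456789012 
                ┃  Clap···█·█·█···█· 
                ┃ HiHat············· 
                ┃  Bass·····█···██·█ 
                ┃ Snare██··█·█···█·· 
                ┃  Kick·█····█····█· 
    ┏━━━━━━━━━━━━━━━━━━━━━━━━━━━━━━━━
    ┃ FileBrowser                    
    ┠────────────────────────────────
    ┃> [-] project/                  
    ┃    [+] docs/                   
    ┃    logger.rs                   
    ┃    [+] assets/                 
    ┃    [+] utils/                  
    ┃                                
    ┃                                
    ┃                                
    ┃                                
    ┃                                
    ┃                                
    ┃                                
    ┗━━━━━━━━━━━━━━━━━━━━━━━━━━━━━━━━
                                     
                                     


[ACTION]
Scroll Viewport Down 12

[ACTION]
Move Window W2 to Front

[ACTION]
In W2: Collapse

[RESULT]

                ┃      ▼123456789012 
                ┃  Clap···█·█·█···█· 
                ┃ HiHat············· 
                ┃  Bass·····█···██·█ 
                ┃ Snare██··█·█···█·· 
                ┃  Kick·█····█····█· 
    ┏━━━━━━━━━━━━━━━━━━━━━━━━━━━━━━━━
    ┃ FileBrowser                    
    ┠────────────────────────────────
    ┃> [+] project/                  
    ┃                                
    ┃                                
    ┃                                
    ┃                                
    ┃                                
    ┃                                
    ┃                                
    ┃                                
    ┃                                
    ┃                                
    ┃                                
    ┗━━━━━━━━━━━━━━━━━━━━━━━━━━━━━━━━
                                     
                                     


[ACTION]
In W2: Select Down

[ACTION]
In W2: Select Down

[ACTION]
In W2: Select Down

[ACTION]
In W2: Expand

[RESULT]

                ┃      ▼123456789012 
                ┃  Clap···█·█·█···█· 
                ┃ HiHat············· 
                ┃  Bass·····█···██·█ 
                ┃ Snare██··█·█···█·· 
                ┃  Kick·█····█····█· 
    ┏━━━━━━━━━━━━━━━━━━━━━━━━━━━━━━━━
    ┃ FileBrowser                    
    ┠────────────────────────────────
    ┃> [-] project/                  
    ┃    [+] docs/                   
    ┃    logger.rs                   
    ┃    [+] assets/                 
    ┃    [+] utils/                  
    ┃                                
    ┃                                
    ┃                                
    ┃                                
    ┃                                
    ┃                                
    ┃                                
    ┗━━━━━━━━━━━━━━━━━━━━━━━━━━━━━━━━
                                     
                                     


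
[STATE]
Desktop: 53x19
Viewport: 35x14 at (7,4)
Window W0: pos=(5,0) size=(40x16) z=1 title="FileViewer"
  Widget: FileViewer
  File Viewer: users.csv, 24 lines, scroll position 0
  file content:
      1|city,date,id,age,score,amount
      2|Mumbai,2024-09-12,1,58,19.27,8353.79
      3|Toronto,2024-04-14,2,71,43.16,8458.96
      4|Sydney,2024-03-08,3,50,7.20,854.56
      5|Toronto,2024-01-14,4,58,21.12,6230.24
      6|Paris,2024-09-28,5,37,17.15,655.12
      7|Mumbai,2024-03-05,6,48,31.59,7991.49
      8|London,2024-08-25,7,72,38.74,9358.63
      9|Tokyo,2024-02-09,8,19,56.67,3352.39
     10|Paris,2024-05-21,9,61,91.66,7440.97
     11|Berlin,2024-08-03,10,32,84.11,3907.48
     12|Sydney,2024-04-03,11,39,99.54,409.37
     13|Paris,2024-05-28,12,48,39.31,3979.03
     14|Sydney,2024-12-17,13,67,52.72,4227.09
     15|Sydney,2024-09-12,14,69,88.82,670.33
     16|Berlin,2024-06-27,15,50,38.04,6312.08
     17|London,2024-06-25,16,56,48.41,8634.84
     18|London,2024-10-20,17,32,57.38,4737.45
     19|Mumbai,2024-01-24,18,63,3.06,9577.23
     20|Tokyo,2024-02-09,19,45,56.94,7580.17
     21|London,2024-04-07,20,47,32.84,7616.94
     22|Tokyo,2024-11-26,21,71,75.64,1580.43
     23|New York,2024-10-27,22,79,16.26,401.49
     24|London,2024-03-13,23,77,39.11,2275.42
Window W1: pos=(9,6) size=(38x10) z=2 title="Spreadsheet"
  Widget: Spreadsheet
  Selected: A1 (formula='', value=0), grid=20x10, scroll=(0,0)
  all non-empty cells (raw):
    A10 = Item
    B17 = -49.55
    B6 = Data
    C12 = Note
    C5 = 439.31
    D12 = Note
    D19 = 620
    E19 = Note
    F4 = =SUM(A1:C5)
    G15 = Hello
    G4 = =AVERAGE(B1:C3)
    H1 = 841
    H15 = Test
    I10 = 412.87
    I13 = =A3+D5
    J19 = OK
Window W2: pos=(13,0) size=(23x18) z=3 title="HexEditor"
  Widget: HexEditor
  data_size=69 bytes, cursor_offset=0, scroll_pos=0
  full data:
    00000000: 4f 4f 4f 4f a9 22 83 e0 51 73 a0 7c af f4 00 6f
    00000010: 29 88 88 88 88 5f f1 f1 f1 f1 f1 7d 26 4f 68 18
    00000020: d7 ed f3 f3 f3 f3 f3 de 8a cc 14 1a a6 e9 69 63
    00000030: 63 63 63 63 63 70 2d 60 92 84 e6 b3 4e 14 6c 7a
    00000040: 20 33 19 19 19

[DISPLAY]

umbai,┃00000010  29 88 88 88┃353.79
oronto┃00000020  d7 ed f3 f3┃8458.9
yd┏━━━┃00000030  63 63 63 63┃━━━━━━
or┃ Sp┃00000040  20 33 19 19┃      
ar┠───┃                     ┃──────
um┃A1:┃                     ┃      
on┃   ┃                     ┃     D
ok┃---┃                     ┃------
ar┃  1┃                     ┃ 0    
er┃  2┃                     ┃ 0    
yd┃  3┃                     ┃ 0    
━━┗━━━┃                     ┃━━━━━━
      ┃                     ┃      
      ┗━━━━━━━━━━━━━━━━━━━━━┛      


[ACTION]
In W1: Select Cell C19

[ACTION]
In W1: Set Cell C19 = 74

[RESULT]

umbai,┃00000010  29 88 88 88┃353.79
oronto┃00000020  d7 ed f3 f3┃8458.9
yd┏━━━┃00000030  63 63 63 63┃━━━━━━
or┃ Sp┃00000040  20 33 19 19┃      
ar┠───┃                     ┃──────
um┃C19┃                     ┃      
on┃   ┃                     ┃     D
ok┃---┃                     ┃------
ar┃  1┃                     ┃ 0    
er┃  2┃                     ┃ 0    
yd┃  3┃                     ┃ 0    
━━┗━━━┃                     ┃━━━━━━
      ┃                     ┃      
      ┗━━━━━━━━━━━━━━━━━━━━━┛      


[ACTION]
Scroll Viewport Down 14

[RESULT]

oronto┃00000020  d7 ed f3 f3┃8458.9
yd┏━━━┃00000030  63 63 63 63┃━━━━━━
or┃ Sp┃00000040  20 33 19 19┃      
ar┠───┃                     ┃──────
um┃C19┃                     ┃      
on┃   ┃                     ┃     D
ok┃---┃                     ┃------
ar┃  1┃                     ┃ 0    
er┃  2┃                     ┃ 0    
yd┃  3┃                     ┃ 0    
━━┗━━━┃                     ┃━━━━━━
      ┃                     ┃      
      ┗━━━━━━━━━━━━━━━━━━━━━┛      
                                   


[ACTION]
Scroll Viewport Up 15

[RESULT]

━━━━━━┏━━━━━━━━━━━━━━━━━━━━━┓━━━━━━
FileVi┃ HexEditor           ┃      
──────┠─────────────────────┨──────
ity,da┃00000000  4F 4f 4f 4f┃      
umbai,┃00000010  29 88 88 88┃353.79
oronto┃00000020  d7 ed f3 f3┃8458.9
yd┏━━━┃00000030  63 63 63 63┃━━━━━━
or┃ Sp┃00000040  20 33 19 19┃      
ar┠───┃                     ┃──────
um┃C19┃                     ┃      
on┃   ┃                     ┃     D
ok┃---┃                     ┃------
ar┃  1┃                     ┃ 0    
er┃  2┃                     ┃ 0    


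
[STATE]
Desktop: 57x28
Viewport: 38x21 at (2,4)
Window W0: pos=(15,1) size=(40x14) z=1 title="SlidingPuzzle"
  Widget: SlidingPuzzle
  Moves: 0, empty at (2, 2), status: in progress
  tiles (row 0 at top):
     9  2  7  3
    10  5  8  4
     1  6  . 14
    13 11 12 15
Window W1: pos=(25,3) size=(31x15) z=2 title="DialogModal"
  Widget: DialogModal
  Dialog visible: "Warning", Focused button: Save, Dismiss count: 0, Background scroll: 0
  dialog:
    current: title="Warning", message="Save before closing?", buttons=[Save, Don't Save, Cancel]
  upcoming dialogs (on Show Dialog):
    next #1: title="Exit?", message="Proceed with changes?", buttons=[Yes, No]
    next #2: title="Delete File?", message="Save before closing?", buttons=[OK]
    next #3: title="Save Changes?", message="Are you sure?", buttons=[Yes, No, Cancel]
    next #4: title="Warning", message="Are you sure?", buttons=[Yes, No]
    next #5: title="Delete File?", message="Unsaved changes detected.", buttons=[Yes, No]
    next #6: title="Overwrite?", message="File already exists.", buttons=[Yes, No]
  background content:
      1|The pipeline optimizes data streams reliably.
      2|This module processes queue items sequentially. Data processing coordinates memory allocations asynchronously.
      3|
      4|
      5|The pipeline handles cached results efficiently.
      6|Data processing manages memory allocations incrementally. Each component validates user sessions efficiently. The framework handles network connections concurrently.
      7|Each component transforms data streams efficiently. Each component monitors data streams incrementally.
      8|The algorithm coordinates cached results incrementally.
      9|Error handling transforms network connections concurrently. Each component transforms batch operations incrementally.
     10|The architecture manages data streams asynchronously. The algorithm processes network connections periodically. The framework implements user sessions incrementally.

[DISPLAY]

             ┃┌────┬───┃ DialogModal  
             ┃│  9 │  2┠──────────────
             ┃├────┼───┃The pipeline o
             ┃│ 10 │  5┃This module pr
             ┃├────┼───┃              
             ┃│  1 │  6┃  ┌───────────
             ┃├────┼───┃Th│        War
             ┃│ 13 │ 11┃Da│  Save befo
             ┃└────┴───┃Ea│[Save]  Don
             ┃Moves: 0 ┃Th└───────────
             ┗━━━━━━━━━┃Error handling
                       ┃The architectu
                       ┃              
                       ┗━━━━━━━━━━━━━━
                                      
                                      
                                      
                                      
                                      
                                      
                                      


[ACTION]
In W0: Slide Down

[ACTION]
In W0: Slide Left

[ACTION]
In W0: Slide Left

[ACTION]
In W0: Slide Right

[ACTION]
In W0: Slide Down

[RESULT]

             ┃┌────┬───┃ DialogModal  
             ┃│  9 │  2┠──────────────
             ┃├────┼───┃The pipeline o
             ┃│ 10 │  5┃This module pr
             ┃├────┼───┃              
             ┃│  1 │  6┃  ┌───────────
             ┃├────┼───┃Th│        War
             ┃│ 13 │ 11┃Da│  Save befo
             ┃└────┴───┃Ea│[Save]  Don
             ┃Moves: 4 ┃Th└───────────
             ┗━━━━━━━━━┃Error handling
                       ┃The architectu
                       ┃              
                       ┗━━━━━━━━━━━━━━
                                      
                                      
                                      
                                      
                                      
                                      
                                      


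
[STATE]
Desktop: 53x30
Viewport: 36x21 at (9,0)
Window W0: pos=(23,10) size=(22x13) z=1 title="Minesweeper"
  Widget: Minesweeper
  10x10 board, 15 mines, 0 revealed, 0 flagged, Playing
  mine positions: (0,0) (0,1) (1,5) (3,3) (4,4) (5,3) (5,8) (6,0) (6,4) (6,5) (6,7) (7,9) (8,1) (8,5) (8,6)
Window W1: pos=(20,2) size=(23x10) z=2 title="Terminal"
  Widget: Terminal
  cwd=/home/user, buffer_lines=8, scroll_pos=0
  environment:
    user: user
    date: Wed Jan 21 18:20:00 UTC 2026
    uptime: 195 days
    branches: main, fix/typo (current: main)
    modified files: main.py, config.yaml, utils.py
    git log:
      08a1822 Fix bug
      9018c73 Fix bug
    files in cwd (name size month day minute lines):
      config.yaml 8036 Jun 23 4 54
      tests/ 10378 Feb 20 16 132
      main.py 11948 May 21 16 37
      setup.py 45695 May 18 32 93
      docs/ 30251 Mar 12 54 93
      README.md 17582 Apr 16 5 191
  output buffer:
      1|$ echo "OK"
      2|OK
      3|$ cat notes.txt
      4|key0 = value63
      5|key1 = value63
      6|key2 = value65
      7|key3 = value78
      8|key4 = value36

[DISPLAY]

                                    
                                    
           ┏━━━━━━━━━━━━━━━━━━━━━┓  
           ┃ Terminal            ┃  
           ┠─────────────────────┨  
           ┃$ echo "OK"          ┃  
           ┃OK                   ┃  
           ┃$ cat notes.txt      ┃  
           ┃key0 = value63       ┃  
           ┃key1 = value63       ┃  
           ┃key2 = value65       ┃━┓
           ┗━━━━━━━━━━━━━━━━━━━━━┛ ┃
              ┠────────────────────┨
              ┃■■■■■■■■■■          ┃
              ┃■■■■■■■■■■          ┃
              ┃■■■■■■■■■■          ┃
              ┃■■■■■■■■■■          ┃
              ┃■■■■■■■■■■          ┃
              ┃■■■■■■■■■■          ┃
              ┃■■■■■■■■■■          ┃
              ┃■■■■■■■■■■          ┃


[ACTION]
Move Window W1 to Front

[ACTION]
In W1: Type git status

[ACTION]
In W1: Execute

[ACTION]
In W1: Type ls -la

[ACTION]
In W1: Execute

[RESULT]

                                    
                                    
           ┏━━━━━━━━━━━━━━━━━━━━━┓  
           ┃ Terminal            ┃  
           ┠─────────────────────┨  
           ┃drwxr-xr-x  1 user gr┃  
           ┃-rw-r--r--  1 user gr┃  
           ┃-rw-r--r--  1 user gr┃  
           ┃drwxr-xr-x  1 user gr┃  
           ┃-rw-r--r--  1 user gr┃  
           ┃$ █                  ┃━┓
           ┗━━━━━━━━━━━━━━━━━━━━━┛ ┃
              ┠────────────────────┨
              ┃■■■■■■■■■■          ┃
              ┃■■■■■■■■■■          ┃
              ┃■■■■■■■■■■          ┃
              ┃■■■■■■■■■■          ┃
              ┃■■■■■■■■■■          ┃
              ┃■■■■■■■■■■          ┃
              ┃■■■■■■■■■■          ┃
              ┃■■■■■■■■■■          ┃
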